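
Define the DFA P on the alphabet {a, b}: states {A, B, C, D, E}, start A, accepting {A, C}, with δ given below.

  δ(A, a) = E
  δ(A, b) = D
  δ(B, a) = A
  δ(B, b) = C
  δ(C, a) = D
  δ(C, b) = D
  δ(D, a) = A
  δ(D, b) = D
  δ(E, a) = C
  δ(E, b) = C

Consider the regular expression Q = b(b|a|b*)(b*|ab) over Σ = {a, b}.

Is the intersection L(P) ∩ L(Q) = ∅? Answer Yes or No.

No

The string ba is accepted by both P and Q.
Hence L(P) ∩ L(Q) ≠ ∅.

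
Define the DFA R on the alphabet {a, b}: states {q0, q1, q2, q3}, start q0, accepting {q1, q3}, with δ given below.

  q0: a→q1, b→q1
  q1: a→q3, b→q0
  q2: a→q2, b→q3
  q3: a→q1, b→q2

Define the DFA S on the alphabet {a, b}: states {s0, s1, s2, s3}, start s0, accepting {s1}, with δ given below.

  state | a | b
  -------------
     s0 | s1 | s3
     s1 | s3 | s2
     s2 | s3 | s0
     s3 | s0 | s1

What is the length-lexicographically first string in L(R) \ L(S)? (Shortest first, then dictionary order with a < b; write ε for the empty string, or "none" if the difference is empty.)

b

The string b is accepted by R but not by S.
No shorter string lies in the difference, and b is the lexicographically first length-1 string in L(R) \ L(S).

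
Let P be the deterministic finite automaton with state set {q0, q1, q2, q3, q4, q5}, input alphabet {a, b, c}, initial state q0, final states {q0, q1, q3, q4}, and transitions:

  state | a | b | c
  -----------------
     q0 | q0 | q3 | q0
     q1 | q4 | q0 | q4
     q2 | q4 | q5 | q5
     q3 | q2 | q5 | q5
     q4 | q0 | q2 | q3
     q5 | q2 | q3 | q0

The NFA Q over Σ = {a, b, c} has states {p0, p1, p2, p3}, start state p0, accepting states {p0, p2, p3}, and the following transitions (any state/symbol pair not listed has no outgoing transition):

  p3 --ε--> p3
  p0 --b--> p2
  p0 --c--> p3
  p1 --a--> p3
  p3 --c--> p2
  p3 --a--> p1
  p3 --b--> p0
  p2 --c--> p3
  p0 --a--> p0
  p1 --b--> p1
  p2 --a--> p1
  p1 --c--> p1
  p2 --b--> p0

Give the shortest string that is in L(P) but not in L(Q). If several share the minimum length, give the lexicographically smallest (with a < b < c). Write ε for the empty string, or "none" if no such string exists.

ca

The string ca is accepted by P but not by Q.
No shorter string lies in the difference, and ca is the lexicographically first length-2 string in L(P) \ L(Q).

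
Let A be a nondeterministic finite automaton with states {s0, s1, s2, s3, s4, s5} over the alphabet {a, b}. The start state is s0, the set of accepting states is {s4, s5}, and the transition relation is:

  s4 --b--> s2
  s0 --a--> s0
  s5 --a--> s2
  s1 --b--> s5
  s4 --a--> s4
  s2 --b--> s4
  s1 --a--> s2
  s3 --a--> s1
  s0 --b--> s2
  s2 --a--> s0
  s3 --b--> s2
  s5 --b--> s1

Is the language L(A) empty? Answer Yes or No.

The string bb is accepted: the run s0 → s2 → s4 ends in the accepting state s4.
Since at least one string is accepted, L(A) is not empty.

No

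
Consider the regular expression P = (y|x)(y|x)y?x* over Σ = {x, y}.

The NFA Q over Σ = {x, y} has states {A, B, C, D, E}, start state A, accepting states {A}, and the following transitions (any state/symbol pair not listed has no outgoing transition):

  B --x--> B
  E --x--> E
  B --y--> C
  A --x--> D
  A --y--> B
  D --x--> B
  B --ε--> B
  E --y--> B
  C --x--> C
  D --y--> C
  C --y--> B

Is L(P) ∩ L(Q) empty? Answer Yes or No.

Yes

Converting the expression P to a DFA (subset construction, then merging equivalent states) gives the minimal DFA with states {p0, p1, p2, p3, p4}, start state p0, accepting states {p2, p3} and transitions p0: x→p1, y→p1; p1: x→p2, y→p2; p2: x→p3, y→p3; p3: x→p3, y→p4; p4: x→p4, y→p4.
Exploring the product automaton P × Q from the start pair (p0, A), following both machines on each input symbol, reaches 9 state pairs: (p0, A), (p1, D), (p1, B), (p2, B), (p2, C), (p3, B), (p3, C), (p4, C), (p4, B).
P accepts in {p2, p3} and Q accepts in {A}; no reachable pair has both components accepting, so no string drives both machines to acceptance simultaneously and L(P) ∩ L(Q) = ∅.
So no string is accepted by both, and the intersection is empty.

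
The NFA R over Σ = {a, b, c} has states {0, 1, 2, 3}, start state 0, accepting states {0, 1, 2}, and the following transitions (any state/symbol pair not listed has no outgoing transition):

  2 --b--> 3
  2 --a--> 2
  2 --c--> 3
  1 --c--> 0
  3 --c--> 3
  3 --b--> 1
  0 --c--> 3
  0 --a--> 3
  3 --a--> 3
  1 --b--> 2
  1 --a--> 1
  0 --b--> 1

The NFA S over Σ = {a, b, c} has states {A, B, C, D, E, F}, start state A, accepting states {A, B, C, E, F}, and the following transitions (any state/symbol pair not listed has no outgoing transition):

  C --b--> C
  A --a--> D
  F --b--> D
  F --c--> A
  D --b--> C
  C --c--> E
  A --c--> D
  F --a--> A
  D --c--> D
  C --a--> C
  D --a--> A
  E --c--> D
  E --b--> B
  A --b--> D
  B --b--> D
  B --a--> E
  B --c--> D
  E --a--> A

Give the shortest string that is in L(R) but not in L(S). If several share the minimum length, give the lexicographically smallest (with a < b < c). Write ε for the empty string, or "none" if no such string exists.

The string b is accepted by R but not by S.
No shorter string lies in the difference, and b is the lexicographically first length-1 string in L(R) \ L(S).

b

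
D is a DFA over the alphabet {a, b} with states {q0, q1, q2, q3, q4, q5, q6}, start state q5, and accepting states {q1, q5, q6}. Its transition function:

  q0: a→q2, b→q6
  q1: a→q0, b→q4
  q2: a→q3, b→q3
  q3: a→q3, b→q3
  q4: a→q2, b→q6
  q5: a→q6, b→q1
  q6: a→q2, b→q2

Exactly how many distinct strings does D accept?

The useful subgraph on states {q0, q1, q4, q5, q6} is acyclic, so L(D) is finite; the longest accepting path visits 4 useful states, giving maximum string length 3.
Counting accepting paths from q5 by length: 1 of length 0, 2 of length 1, 2 of length 3. Total 5.

5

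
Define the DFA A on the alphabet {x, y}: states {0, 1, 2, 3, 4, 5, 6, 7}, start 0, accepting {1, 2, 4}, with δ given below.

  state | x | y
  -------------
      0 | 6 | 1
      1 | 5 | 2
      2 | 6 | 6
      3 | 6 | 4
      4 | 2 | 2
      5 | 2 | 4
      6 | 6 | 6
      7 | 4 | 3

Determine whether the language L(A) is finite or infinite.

The useful states (reachable from 0 and able to reach an accepting state) are {0, 1, 2, 4, 5}.
Restricted to these states the transition graph has no cycle, so every accepting path has bounded length and L is finite.

finite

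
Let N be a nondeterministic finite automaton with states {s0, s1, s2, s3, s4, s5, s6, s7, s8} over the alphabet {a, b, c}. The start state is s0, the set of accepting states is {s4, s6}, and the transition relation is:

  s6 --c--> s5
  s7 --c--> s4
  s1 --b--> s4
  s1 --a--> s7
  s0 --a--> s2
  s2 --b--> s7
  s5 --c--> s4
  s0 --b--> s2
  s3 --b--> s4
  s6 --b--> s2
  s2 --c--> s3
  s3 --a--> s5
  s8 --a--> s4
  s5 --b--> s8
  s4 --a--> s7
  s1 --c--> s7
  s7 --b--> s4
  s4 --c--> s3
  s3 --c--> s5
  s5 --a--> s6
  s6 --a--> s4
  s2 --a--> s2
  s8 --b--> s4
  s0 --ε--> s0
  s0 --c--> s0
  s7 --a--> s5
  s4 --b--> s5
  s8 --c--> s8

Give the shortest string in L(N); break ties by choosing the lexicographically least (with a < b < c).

abb

A breadth-first search from s0 reaches an accepting state first via the path s0 → s2 → s7 → s4 on input abb.
No string of length < 3 is accepted (BFS exhausts all shorter strings without reaching an accepting state), and abb is the lexicographically least accepting string of length 3.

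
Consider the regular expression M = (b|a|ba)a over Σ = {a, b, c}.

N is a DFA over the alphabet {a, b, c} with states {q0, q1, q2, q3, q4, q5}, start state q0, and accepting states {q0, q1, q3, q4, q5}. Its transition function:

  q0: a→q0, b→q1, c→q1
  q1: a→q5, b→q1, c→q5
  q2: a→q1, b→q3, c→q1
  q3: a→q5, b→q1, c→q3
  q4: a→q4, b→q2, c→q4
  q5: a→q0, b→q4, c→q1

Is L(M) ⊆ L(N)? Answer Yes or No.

Converting the expression M to a DFA (subset construction, then merging equivalent states) gives the minimal DFA with states {m0, m1, m2, m3, m4, m5}, start state m0, accepting states {m4, m5} and transitions m0: a→m1, b→m2, c→m3; m1: a→m4, b→m3, c→m3; m2: a→m5, b→m3, c→m3; m3: a→m3, b→m3, c→m3; m4: a→m3, b→m3, c→m3; m5: a→m4, b→m3, c→m3.
Exploring the product automaton M × N from the start pair (m0, q0), following both machines on each input symbol, reaches 11 state pairs: (m0, q0), (m1, q0), (m2, q1), (m3, q1), (m4, q0), (m5, q5), (m3, q5), (m3, q0), (m3, q4), (m3, q2), (m3, q3).
M accepts in {m4, m5} and N accepts in {q0, q1, q3, q4, q5}. The reachable pairs whose M-component is accepting are (m4, q0), (m5, q5); in each of them the N-component is accepting too, so the product for L(M) \ L(N) (M-component accepting, N-component rejecting) has no reachable accepting pair and the difference is empty.
Hence every string in L(M) is also in L(N).

Yes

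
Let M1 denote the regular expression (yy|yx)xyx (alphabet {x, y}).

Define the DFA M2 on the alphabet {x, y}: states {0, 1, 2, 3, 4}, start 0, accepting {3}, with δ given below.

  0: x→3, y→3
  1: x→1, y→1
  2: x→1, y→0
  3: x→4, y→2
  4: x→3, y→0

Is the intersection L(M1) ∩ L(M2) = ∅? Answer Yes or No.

Yes

Converting the expression M1 to a DFA (subset construction, then merging equivalent states) gives the minimal DFA with states {r0, r1, r2, r3, r4, r5, r6}, start state r0, accepting states {r6} and transitions r0: x→r1, y→r2; r1: x→r1, y→r1; r2: x→r3, y→r3; r3: x→r4, y→r1; r4: x→r1, y→r5; r5: x→r6, y→r1; r6: x→r1, y→r1.
Exploring the product automaton M1 × M2 from the start pair (r0, 0), following both machines on each input symbol, reaches 14 state pairs: (r0, 0), (r1, 3), (r2, 3), (r1, 4), (r1, 2), (r3, 4), (r3, 2), (r1, 0), (r1, 1), (r4, 3), (r4, 1), (r5, 2), (r5, 1), (r6, 1).
M1 accepts in {r6} and M2 accepts in {3}; no reachable pair has both components accepting, so no string drives both machines to acceptance simultaneously and L(M1) ∩ L(M2) = ∅.
So no string is accepted by both, and the intersection is empty.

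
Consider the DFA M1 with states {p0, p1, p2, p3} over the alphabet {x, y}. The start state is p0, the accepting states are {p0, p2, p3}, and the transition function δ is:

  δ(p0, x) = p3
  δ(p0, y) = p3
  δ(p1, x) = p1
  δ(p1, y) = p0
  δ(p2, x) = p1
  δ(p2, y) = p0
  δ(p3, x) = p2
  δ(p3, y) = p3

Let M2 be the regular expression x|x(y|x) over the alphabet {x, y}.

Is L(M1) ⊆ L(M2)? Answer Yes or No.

The empty string ε is in L(M1) but not in L(M2).
So L(M1) ⊄ L(M2).

No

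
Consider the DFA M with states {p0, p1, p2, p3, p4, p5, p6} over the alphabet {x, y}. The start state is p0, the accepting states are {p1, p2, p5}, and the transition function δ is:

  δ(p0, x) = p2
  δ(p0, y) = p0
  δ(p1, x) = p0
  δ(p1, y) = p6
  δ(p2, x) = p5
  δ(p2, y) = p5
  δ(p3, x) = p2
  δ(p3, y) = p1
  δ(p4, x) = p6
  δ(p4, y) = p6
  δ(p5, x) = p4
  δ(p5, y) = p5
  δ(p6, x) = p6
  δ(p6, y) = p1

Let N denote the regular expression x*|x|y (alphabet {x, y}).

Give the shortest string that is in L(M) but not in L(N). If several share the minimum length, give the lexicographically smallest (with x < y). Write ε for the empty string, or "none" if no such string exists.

xy

The string xy is accepted by M but not by N.
No shorter string lies in the difference, and xy is the lexicographically first length-2 string in L(M) \ L(N).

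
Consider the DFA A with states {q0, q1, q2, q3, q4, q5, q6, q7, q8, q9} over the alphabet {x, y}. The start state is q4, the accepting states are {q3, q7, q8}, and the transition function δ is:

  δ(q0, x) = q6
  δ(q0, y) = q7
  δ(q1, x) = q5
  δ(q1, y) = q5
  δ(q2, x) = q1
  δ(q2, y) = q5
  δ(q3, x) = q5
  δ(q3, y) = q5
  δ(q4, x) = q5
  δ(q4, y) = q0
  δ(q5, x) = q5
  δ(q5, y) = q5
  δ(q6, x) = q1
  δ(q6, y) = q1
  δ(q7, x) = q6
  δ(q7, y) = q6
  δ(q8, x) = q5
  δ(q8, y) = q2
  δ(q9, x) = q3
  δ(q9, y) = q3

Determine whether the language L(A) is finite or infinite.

The useful states (reachable from q4 and able to reach an accepting state) are {q0, q4, q7}.
Restricted to these states the transition graph has no cycle, so every accepting path has bounded length and L is finite.

finite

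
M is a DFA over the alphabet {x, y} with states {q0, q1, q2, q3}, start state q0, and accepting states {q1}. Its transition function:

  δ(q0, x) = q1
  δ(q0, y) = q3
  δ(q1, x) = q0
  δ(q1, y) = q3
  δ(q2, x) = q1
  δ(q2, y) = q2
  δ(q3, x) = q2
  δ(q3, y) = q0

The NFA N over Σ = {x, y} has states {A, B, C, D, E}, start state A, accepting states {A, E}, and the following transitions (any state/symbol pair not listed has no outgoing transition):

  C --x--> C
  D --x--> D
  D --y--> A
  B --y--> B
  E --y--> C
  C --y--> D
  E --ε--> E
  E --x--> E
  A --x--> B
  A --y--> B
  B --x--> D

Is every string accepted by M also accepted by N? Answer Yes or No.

No

The string x is in L(M) but not in L(N).
So L(M) ⊄ L(N).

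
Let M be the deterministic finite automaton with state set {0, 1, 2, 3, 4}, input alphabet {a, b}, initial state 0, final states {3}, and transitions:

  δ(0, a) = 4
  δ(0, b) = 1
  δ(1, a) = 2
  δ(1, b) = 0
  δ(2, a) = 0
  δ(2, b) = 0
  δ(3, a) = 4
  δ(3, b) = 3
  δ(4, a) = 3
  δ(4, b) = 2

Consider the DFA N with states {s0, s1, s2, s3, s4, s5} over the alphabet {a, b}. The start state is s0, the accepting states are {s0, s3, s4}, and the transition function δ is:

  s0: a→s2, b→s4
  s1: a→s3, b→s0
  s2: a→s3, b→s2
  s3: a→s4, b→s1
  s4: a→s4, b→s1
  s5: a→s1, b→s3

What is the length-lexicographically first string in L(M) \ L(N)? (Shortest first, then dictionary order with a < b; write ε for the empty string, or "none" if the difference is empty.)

The string aab is accepted by M but not by N.
No shorter string lies in the difference, and aab is the lexicographically first length-3 string in L(M) \ L(N).

aab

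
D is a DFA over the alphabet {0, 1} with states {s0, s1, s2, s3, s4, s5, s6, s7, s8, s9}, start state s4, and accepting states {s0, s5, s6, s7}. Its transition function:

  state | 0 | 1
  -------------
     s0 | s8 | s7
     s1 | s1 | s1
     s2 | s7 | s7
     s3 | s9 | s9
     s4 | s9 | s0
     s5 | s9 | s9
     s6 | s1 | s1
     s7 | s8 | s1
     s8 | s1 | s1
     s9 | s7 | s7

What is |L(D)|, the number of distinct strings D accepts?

4

The useful subgraph on states {s0, s4, s7, s9} is acyclic, so L(D) is finite; the longest accepting path visits 3 useful states, giving maximum string length 2.
Counting accepting paths from s4 by length: 1 of length 1, 3 of length 2. Total 4.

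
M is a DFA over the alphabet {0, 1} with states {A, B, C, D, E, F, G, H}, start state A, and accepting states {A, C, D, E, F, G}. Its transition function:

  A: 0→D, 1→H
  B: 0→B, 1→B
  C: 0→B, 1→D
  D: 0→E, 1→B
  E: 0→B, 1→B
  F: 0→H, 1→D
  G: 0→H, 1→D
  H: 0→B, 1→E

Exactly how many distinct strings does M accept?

4

The useful subgraph on states {A, D, E, H} is acyclic, so L(M) is finite; the longest accepting path visits 3 useful states, giving maximum string length 2.
Counting accepting paths from A by length: 1 of length 0, 1 of length 1, 2 of length 2. Total 4.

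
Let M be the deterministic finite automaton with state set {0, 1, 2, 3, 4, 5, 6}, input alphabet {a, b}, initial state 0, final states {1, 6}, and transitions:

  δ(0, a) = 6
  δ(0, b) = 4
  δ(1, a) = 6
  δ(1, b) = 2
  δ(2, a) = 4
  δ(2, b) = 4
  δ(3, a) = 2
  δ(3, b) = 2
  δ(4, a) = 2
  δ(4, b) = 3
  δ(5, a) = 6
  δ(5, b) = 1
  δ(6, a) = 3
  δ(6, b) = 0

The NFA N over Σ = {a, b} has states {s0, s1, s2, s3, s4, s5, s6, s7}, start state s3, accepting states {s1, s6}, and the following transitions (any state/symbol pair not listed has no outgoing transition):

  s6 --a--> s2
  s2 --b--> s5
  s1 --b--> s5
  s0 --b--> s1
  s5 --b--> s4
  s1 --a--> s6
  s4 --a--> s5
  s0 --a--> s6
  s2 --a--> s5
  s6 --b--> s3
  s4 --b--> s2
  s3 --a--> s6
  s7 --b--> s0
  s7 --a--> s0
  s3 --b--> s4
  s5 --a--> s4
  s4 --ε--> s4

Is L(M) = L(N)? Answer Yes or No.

Exploring the product automaton M × N from the start pair (0, s3), following both machines on each input symbol, reaches 5 state pairs: (0, s3), (6, s6), (4, s4), (3, s2), (2, s5).
M accepts in {1, 6} and N accepts in {s1, s6}. In every reachable pair the two components are either both accepting — (6, s6) — or both non-accepting, so no string is accepted by exactly one of the machines: L(M) \ L(N) and L(N) \ L(M) are both empty.
Hence every string is accepted by M iff it is accepted by N, and the two languages coincide.

Yes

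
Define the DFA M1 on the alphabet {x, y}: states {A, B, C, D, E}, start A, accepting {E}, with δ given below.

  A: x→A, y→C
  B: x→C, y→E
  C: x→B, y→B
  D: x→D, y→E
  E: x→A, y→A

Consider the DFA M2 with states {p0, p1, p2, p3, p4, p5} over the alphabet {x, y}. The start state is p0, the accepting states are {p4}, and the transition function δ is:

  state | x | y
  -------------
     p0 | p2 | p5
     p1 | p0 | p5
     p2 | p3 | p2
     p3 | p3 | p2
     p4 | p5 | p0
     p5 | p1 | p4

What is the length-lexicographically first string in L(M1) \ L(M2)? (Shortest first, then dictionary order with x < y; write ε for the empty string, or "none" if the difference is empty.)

yxy

The string yxy is accepted by M1 but not by M2.
No shorter string lies in the difference, and yxy is the lexicographically first length-3 string in L(M1) \ L(M2).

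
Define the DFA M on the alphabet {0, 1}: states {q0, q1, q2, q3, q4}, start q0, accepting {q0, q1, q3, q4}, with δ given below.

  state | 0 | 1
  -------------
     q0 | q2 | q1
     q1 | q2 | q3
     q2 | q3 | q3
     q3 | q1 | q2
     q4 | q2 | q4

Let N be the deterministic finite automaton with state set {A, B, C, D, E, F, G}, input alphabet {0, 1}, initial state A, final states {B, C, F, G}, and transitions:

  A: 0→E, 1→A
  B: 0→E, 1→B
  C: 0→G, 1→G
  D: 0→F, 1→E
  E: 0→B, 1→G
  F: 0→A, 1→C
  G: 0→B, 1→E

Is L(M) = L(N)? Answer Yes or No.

No

The empty string ε is accepted by M but rejected by N.
So L(M) ≠ L(N).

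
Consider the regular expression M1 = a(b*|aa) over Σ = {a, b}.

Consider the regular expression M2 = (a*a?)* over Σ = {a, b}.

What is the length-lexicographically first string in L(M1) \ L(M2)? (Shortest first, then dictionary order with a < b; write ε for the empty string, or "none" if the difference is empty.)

ab

The string ab is accepted by M1 but not by M2.
No shorter string lies in the difference, and ab is the lexicographically first length-2 string in L(M1) \ L(M2).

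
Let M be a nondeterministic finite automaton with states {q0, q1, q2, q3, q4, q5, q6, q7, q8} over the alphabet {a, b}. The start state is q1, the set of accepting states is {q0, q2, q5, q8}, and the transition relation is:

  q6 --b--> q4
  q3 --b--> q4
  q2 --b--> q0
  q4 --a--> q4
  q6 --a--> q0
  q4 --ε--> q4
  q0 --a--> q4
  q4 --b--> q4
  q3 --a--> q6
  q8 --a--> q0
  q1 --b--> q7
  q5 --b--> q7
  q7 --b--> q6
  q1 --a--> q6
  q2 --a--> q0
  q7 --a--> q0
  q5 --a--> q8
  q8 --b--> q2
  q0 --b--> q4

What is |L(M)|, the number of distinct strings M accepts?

3

The useful subgraph on states {q0, q1, q6, q7} is acyclic, so L(M) is finite; the longest accepting path visits 4 useful states, giving maximum string length 3.
Counting accepting paths from q1 by length: 2 of length 2, 1 of length 3. Total 3.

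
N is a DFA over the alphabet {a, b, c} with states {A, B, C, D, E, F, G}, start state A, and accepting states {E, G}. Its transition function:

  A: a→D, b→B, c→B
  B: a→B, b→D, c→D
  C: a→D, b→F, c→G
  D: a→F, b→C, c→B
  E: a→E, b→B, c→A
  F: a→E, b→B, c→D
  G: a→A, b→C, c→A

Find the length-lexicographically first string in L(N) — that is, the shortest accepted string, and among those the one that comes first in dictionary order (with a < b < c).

aaa

A breadth-first search from A reaches an accepting state first via the path A → D → F → E on input aaa.
No string of length < 3 is accepted (BFS exhausts all shorter strings without reaching an accepting state), and aaa is the lexicographically least accepting string of length 3.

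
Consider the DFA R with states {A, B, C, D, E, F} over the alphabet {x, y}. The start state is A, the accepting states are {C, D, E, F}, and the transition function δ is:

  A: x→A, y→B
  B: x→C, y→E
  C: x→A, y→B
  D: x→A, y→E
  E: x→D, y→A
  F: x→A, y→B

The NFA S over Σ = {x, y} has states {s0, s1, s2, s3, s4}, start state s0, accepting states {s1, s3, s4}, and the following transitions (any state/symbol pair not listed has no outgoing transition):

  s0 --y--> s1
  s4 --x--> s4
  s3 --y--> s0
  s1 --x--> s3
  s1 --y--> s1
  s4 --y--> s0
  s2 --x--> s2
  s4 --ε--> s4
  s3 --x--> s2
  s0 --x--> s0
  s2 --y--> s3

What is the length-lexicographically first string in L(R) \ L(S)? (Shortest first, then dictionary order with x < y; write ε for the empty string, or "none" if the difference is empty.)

The string yxyx is accepted by R but not by S.
No shorter string lies in the difference, and yxyx is the lexicographically first length-4 string in L(R) \ L(S).

yxyx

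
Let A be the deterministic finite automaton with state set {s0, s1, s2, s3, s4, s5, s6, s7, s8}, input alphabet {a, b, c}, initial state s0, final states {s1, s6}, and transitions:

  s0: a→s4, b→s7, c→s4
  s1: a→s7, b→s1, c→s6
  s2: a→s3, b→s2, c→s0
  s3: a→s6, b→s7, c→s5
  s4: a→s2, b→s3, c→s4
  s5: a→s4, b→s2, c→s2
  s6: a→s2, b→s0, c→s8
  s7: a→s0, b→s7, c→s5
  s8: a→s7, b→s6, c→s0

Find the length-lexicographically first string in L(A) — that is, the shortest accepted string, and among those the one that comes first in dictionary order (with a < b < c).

A breadth-first search from s0 reaches an accepting state first via the path s0 → s4 → s3 → s6 on input aba.
No string of length < 3 is accepted (BFS exhausts all shorter strings without reaching an accepting state), and aba is the lexicographically least accepting string of length 3.

aba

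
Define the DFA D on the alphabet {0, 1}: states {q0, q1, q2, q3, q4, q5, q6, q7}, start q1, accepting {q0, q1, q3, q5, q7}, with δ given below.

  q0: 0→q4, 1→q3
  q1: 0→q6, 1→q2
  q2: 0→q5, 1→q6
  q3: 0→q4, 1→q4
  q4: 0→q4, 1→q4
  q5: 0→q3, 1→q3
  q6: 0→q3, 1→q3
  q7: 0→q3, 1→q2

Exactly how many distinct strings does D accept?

8

The useful subgraph on states {q1, q2, q3, q5, q6} is acyclic, so L(D) is finite; the longest accepting path visits 4 useful states, giving maximum string length 3.
Counting accepting paths from q1 by length: 1 of length 0, 3 of length 2, 4 of length 3. Total 8.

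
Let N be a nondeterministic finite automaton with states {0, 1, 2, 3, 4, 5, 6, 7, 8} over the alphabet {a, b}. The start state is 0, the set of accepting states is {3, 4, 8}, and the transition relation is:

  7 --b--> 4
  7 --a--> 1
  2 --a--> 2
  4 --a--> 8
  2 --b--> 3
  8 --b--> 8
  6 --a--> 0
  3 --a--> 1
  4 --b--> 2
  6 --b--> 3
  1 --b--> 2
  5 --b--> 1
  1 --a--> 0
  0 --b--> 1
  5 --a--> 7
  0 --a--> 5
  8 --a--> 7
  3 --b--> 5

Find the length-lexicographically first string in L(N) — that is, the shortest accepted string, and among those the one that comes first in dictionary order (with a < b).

A breadth-first search from 0 reaches an accepting state first via the path 0 → 5 → 7 → 4 on input aab.
No string of length < 3 is accepted (BFS exhausts all shorter strings without reaching an accepting state), and aab is the lexicographically least accepting string of length 3.

aab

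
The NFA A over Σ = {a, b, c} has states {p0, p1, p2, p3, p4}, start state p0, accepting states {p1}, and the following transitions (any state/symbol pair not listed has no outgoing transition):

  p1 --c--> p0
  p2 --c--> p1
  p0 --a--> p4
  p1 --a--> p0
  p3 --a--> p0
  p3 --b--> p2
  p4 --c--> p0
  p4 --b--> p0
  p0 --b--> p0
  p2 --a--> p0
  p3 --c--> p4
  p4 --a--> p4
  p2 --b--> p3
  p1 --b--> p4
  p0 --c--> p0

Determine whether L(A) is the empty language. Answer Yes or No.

The states reachable from the start state are {p0, p4}.
None of the accepting states {p1} is reachable, so no string is accepted and L(A) = ∅.

Yes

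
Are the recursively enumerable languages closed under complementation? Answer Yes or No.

If both L and its complement were r.e., running the two recognisers in parallel would decide L, so L would be recursive; but there are r.e. languages that are not recursive (e.g. the halting problem), and their complements are therefore not r.e.

No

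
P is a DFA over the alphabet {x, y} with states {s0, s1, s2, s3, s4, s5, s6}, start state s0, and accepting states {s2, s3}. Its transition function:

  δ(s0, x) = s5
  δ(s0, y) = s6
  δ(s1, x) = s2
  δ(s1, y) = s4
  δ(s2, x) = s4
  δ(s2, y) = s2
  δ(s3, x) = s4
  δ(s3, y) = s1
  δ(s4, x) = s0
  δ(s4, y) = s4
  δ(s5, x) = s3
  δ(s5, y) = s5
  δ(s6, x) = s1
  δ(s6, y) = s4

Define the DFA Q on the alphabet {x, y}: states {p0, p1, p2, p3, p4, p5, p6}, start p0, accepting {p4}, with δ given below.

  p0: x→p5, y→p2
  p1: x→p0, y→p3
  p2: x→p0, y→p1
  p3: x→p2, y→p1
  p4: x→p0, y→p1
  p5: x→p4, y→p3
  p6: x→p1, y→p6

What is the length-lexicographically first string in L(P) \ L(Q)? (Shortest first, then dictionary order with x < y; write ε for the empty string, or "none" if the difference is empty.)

The string xyx is accepted by P but not by Q.
No shorter string lies in the difference, and xyx is the lexicographically first length-3 string in L(P) \ L(Q).

xyx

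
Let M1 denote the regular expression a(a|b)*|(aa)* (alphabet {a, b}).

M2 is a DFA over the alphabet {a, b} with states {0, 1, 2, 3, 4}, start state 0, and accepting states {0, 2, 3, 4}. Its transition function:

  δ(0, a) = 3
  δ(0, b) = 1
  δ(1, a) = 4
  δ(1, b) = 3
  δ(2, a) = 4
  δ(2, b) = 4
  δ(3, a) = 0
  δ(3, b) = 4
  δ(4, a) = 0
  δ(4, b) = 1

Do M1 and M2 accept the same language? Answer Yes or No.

The string aab is accepted by M1 but rejected by M2.
So L(M1) ≠ L(M2).

No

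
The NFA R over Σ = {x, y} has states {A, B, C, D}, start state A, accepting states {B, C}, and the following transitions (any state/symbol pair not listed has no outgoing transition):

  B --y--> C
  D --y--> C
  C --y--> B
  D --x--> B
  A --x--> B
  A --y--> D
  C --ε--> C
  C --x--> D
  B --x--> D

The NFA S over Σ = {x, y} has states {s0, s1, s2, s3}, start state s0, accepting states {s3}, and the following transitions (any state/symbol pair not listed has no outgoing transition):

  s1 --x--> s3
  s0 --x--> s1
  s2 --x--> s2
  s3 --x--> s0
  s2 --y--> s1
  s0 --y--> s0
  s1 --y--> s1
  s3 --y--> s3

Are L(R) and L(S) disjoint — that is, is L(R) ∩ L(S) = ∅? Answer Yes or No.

No

The string xxy is accepted by both R and S.
Hence L(R) ∩ L(S) ≠ ∅.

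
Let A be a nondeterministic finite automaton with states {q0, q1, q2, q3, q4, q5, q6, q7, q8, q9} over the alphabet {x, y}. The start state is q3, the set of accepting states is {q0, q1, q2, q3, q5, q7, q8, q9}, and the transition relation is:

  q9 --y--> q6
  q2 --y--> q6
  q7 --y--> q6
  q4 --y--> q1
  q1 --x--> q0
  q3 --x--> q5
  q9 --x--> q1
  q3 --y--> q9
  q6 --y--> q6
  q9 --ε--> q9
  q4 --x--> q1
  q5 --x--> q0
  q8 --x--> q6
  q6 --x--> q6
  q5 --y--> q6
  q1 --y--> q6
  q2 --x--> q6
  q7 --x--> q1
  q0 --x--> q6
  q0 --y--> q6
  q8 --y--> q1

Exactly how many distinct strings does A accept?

6

The useful subgraph on states {q0, q1, q3, q5, q9} is acyclic, so L(A) is finite; the longest accepting path visits 4 useful states, giving maximum string length 3.
Counting accepting paths from q3 by length: 1 of length 0, 2 of length 1, 2 of length 2, 1 of length 3. Total 6.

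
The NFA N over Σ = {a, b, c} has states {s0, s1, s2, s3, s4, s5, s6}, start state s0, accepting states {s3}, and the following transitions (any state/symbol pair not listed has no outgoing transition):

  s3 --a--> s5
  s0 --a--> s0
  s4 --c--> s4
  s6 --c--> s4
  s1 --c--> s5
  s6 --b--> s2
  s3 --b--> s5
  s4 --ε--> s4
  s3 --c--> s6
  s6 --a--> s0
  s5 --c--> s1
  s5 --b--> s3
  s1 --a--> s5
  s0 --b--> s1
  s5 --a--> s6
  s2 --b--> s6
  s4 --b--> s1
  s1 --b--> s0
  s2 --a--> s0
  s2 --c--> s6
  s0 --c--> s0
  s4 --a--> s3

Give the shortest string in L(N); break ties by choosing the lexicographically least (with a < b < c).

A breadth-first search from s0 reaches an accepting state first via the path s0 → s1 → s5 → s3 on input bab.
No string of length < 3 is accepted (BFS exhausts all shorter strings without reaching an accepting state), and bab is the lexicographically least accepting string of length 3.

bab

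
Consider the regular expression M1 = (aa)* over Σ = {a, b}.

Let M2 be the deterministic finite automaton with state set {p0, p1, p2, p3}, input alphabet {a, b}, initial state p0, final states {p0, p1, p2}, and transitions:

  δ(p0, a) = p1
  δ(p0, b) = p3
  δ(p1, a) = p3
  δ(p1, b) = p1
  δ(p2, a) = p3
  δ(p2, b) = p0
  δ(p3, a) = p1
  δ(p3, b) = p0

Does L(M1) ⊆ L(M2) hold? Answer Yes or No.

The string aa is in L(M1) but not in L(M2).
So L(M1) ⊄ L(M2).

No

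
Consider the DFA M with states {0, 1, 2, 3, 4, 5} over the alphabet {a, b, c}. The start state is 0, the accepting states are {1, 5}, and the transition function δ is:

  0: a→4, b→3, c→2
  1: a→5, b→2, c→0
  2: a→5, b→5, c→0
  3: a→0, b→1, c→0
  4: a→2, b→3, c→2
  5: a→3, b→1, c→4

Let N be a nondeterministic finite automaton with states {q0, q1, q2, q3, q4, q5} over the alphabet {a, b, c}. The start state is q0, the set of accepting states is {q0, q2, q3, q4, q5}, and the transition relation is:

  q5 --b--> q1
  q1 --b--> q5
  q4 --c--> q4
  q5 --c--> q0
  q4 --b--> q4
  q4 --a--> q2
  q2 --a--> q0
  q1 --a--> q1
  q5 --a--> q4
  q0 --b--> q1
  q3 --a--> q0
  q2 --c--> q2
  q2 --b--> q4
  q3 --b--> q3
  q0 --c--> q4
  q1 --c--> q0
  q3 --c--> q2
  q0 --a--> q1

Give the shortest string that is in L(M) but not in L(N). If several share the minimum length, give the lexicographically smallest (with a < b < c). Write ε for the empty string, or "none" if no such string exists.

aaa

The string aaa is accepted by M but not by N.
No shorter string lies in the difference, and aaa is the lexicographically first length-3 string in L(M) \ L(N).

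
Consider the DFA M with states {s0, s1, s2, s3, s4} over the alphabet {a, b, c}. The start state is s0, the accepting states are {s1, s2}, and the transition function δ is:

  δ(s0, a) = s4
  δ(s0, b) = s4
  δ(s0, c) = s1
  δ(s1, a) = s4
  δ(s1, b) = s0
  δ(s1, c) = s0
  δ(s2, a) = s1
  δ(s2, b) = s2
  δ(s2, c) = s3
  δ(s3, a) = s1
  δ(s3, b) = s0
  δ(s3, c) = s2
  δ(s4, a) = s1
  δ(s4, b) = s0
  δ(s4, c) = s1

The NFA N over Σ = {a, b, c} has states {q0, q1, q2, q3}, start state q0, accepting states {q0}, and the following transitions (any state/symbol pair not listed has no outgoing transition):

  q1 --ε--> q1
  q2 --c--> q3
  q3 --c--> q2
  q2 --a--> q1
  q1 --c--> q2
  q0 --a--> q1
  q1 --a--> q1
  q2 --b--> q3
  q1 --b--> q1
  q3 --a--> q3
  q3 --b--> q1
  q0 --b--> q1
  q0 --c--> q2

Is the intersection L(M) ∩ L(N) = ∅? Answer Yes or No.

Exploring the product automaton M × N from the start pair (s0, q0), following both machines on each input symbol, reaches 9 state pairs: (s0, q0), (s4, q1), (s1, q2), (s1, q1), (s0, q1), (s0, q3), (s0, q2), (s4, q3), (s1, q3).
M accepts in {s1, s2} and N accepts in {q0}; no reachable pair has both components accepting, so no string drives both machines to acceptance simultaneously and L(M) ∩ L(N) = ∅.
So no string is accepted by both, and the intersection is empty.

Yes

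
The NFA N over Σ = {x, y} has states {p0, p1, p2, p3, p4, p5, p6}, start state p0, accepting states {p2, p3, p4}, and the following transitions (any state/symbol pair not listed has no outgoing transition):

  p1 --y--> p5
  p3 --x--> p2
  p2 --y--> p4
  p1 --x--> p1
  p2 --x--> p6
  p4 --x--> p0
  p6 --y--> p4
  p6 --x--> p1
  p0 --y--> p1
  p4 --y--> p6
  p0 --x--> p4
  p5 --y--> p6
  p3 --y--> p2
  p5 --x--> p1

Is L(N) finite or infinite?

infinite

State p1 is reachable from the start and can reach an accepting state, and it lies on the cycle p1 → p1.
Traversing that cycle any number of times yields accepted strings of unbounded length, so the language is infinite.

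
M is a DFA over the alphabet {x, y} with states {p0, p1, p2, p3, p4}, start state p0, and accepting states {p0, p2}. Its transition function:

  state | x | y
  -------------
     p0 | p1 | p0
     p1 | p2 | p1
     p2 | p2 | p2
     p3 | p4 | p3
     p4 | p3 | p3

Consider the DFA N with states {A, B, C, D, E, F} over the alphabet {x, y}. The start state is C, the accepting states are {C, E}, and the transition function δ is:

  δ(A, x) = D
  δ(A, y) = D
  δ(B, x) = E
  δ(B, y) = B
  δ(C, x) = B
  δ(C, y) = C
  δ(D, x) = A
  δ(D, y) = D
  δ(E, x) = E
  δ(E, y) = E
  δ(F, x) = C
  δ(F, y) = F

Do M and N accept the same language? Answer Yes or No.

Exploring the product automaton M × N from the start pair (p0, C), following both machines on each input symbol, reaches 3 state pairs: (p0, C), (p1, B), (p2, E).
M accepts in {p0, p2} and N accepts in {C, E}. In every reachable pair the two components are either both accepting — (p0, C), (p2, E) — or both non-accepting, so no string is accepted by exactly one of the machines: L(M) \ L(N) and L(N) \ L(M) are both empty.
Hence every string is accepted by M iff it is accepted by N, and the two languages coincide.

Yes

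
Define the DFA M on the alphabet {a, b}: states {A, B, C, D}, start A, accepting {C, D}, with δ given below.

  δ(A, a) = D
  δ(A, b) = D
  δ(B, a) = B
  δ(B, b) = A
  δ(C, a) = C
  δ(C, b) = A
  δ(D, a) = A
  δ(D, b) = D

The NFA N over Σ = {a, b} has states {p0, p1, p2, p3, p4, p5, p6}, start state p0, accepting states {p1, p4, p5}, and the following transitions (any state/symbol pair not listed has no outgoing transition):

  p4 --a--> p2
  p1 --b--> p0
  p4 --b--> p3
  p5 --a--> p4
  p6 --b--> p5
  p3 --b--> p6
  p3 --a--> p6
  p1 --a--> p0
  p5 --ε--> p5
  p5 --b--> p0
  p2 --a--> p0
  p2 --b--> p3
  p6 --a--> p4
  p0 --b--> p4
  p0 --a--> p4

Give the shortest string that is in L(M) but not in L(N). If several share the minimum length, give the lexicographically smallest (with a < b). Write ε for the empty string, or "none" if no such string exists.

The string ab is accepted by M but not by N.
No shorter string lies in the difference, and ab is the lexicographically first length-2 string in L(M) \ L(N).

ab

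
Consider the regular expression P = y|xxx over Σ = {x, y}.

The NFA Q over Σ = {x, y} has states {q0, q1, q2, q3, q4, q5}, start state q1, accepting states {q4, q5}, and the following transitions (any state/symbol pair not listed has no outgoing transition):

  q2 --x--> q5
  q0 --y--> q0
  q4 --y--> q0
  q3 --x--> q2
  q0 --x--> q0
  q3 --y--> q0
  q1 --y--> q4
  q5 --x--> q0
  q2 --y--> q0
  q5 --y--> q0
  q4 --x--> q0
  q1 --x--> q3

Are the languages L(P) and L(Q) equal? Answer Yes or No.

Converting the expression P to a DFA (subset construction, then merging equivalent states) gives the minimal DFA with states {p0, p1, p2, p3, p4}, start state p0, accepting states {p2} and transitions p0: x→p1, y→p2; p1: x→p3, y→p4; p2: x→p4, y→p4; p3: x→p2, y→p4; p4: x→p4, y→p4.
Exploring the product automaton P × Q from the start pair (p0, q1), following both machines on each input symbol, reaches 6 state pairs: (p0, q1), (p1, q3), (p2, q4), (p3, q2), (p4, q0), (p2, q5).
P accepts in {p2} and Q accepts in {q4, q5}. In every reachable pair the two components are either both accepting — (p2, q4), (p2, q5) — or both non-accepting, so no string is accepted by exactly one of the machines: L(P) \ L(Q) and L(Q) \ L(P) are both empty.
Hence every string is accepted by P iff it is accepted by Q, and the two languages coincide.

Yes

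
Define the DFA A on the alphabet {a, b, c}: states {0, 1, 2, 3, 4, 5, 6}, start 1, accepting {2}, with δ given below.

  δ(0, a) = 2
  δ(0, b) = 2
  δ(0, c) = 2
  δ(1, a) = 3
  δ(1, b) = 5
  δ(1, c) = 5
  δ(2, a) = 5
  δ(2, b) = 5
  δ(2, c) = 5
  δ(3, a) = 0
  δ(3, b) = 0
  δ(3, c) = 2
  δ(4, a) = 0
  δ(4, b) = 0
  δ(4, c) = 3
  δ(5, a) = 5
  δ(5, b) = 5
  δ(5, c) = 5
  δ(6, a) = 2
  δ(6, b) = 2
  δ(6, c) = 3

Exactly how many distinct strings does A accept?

7

The useful subgraph on states {0, 1, 2, 3} is acyclic, so L(A) is finite; the longest accepting path visits 4 useful states, giving maximum string length 3.
Counting accepting paths from 1 by length: 1 of length 2, 6 of length 3. Total 7.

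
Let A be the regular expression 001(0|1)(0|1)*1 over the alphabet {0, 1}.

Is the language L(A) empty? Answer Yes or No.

No

The string 00101 matches the expression, so it belongs to L(A).
Since L(A) contains at least one string, it is not empty.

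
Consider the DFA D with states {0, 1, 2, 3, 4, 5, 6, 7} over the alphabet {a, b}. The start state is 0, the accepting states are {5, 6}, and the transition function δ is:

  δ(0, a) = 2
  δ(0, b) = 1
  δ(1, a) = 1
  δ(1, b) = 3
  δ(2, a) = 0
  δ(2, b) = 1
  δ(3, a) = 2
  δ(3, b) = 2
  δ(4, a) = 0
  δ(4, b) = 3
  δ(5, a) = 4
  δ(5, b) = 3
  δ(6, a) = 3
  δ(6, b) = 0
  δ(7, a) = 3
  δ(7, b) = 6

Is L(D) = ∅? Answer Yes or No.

Yes

The states reachable from the start state are {0, 1, 2, 3}.
None of the accepting states {5, 6} is reachable, so no string is accepted and L(D) = ∅.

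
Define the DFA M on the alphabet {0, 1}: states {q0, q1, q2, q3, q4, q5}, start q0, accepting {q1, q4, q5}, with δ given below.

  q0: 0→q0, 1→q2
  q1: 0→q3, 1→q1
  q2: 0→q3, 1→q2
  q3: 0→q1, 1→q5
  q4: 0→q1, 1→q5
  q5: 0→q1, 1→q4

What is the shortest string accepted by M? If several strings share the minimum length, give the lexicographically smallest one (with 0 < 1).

A breadth-first search from q0 reaches an accepting state first via the path q0 → q2 → q3 → q1 on input 100.
No string of length < 3 is accepted (BFS exhausts all shorter strings without reaching an accepting state), and 100 is the lexicographically least accepting string of length 3.

100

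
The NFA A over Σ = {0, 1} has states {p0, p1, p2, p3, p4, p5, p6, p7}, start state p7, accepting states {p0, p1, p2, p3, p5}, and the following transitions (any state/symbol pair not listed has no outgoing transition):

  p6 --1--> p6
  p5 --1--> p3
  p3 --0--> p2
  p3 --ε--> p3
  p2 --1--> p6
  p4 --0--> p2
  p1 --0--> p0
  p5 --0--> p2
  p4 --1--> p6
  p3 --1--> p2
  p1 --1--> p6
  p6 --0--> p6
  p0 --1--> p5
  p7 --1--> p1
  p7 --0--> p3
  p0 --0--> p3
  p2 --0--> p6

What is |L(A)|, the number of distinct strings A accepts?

13

The useful subgraph on states {p0, p1, p2, p3, p5, p7} is acyclic, so L(A) is finite; the longest accepting path visits 6 useful states, giving maximum string length 5.
Counting accepting paths from p7 by length: 2 of length 1, 3 of length 2, 2 of length 3, 4 of length 4, 2 of length 5. Total 13.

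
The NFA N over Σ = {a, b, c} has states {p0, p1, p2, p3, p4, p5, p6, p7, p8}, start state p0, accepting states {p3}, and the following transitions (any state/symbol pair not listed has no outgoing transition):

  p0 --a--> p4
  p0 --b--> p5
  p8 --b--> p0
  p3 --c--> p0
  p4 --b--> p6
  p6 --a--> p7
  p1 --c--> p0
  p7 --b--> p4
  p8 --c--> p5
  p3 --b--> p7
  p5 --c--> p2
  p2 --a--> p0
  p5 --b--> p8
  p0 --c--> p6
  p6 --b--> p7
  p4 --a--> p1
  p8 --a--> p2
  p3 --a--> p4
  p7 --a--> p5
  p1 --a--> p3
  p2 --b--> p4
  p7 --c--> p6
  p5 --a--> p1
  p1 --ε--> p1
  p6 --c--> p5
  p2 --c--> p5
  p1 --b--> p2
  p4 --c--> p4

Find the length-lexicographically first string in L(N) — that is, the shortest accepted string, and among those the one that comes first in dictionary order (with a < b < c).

aaa

A breadth-first search from p0 reaches an accepting state first via the path p0 → p4 → p1 → p3 on input aaa.
No string of length < 3 is accepted (BFS exhausts all shorter strings without reaching an accepting state), and aaa is the lexicographically least accepting string of length 3.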